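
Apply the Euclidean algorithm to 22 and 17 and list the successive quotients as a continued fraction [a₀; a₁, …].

22 = 1·17 + 5, so a_0 = 1
17 = 3·5 + 2, so a_1 = 3
5 = 2·2 + 1, so a_2 = 2
2 = 2·1 + 0, so a_3 = 2

[1; 3, 2, 2]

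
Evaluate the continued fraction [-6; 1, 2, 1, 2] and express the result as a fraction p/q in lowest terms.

Compute successive convergents:
a_0 = -6: -6/1
a_1 = 1: -5/1
a_2 = 2: -16/3
a_3 = 1: -21/4
a_4 = 2: -58/11

-58/11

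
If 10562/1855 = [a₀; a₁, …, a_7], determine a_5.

3

Apply division with remainder until the remainder is 0:
⌊10562/1855⌋ = 5, remainder 1287
⌊1855/1287⌋ = 1, remainder 568
⌊1287/568⌋ = 2, remainder 151
⌊568/151⌋ = 3, remainder 115
⌊151/115⌋ = 1, remainder 36
⌊115/36⌋ = 3, remainder 7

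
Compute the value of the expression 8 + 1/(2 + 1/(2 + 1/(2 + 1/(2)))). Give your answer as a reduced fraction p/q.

244/29

a_0 = 8: 8/1
a_1 = 2: 17/2
a_2 = 2: 42/5
a_3 = 2: 101/12
a_4 = 2: 244/29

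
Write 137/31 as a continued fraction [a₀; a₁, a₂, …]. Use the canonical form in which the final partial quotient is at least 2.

Run the Euclidean algorithm, recording each quotient:
⌊137/31⌋ = 4, remainder 13
⌊31/13⌋ = 2, remainder 5
⌊13/5⌋ = 2, remainder 3
⌊5/3⌋ = 1, remainder 2
⌊3/2⌋ = 1, remainder 1
⌊2/1⌋ = 2, remainder 0

[4; 2, 2, 1, 1, 2]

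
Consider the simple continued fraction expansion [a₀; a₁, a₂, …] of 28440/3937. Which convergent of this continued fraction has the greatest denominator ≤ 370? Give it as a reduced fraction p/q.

1033/143

List convergents until the denominator exceeds the bound:
a_0 = 7: 7/1  (≤ bound)
a_1 = 4: 29/4  (≤ bound)
a_2 = 2: 65/9  (≤ bound)
a_3 = 7: 484/67  (≤ bound)
a_4 = 1: 549/76  (≤ bound)
a_5 = 1: 1033/143  (≤ bound)
a_6 = 27: 28440/3937  (> 370, stop)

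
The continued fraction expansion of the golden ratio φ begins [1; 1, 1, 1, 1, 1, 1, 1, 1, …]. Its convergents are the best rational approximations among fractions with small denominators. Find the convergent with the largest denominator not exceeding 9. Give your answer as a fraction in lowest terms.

13/8

List convergents until the denominator exceeds the bound:
a_0 = 1: 1/1  (≤ bound)
a_1 = 1: 2/1  (≤ bound)
a_2 = 1: 3/2  (≤ bound)
a_3 = 1: 5/3  (≤ bound)
a_4 = 1: 8/5  (≤ bound)
a_5 = 1: 13/8  (≤ bound)
a_6 = 1: 21/13  (> 9, stop)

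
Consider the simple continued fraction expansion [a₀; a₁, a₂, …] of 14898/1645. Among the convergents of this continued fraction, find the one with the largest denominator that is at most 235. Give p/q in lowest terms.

2083/230

a_0 = 9: 9/1  (≤ bound)
a_1 = 17: 154/17  (≤ bound)
a_2 = 1: 163/18  (≤ bound)
a_3 = 2: 480/53  (≤ bound)
a_4 = 4: 2083/230  (≤ bound)
a_5 = 1: 2563/283  (> 235, stop)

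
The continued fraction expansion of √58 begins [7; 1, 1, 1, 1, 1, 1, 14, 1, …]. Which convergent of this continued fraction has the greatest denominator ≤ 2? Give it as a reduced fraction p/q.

15/2

a_0 = 7: 7/1  (≤ bound)
a_1 = 1: 8/1  (≤ bound)
a_2 = 1: 15/2  (≤ bound)
a_3 = 1: 23/3  (> 2, stop)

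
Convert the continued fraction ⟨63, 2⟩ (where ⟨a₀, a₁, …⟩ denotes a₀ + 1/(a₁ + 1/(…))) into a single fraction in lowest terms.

a_0 = 63: 63/1
a_1 = 2: 127/2

127/2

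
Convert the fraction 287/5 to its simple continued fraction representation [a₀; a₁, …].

287 ÷ 5 → quotient 57, remainder 2
5 ÷ 2 → quotient 2, remainder 1
2 ÷ 1 → quotient 2, remainder 0

[57; 2, 2]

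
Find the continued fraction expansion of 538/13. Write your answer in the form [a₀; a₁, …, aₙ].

[41; 2, 1, 1, 2]

538 ÷ 13 → quotient 41, remainder 5
13 ÷ 5 → quotient 2, remainder 3
5 ÷ 3 → quotient 1, remainder 2
3 ÷ 2 → quotient 1, remainder 1
2 ÷ 1 → quotient 2, remainder 0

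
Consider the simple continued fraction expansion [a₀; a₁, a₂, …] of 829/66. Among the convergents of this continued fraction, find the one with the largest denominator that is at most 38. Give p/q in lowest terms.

List convergents until the denominator exceeds the bound:
a_0 = 12: 12/1  (≤ bound)
a_1 = 1: 13/1  (≤ bound)
a_2 = 1: 25/2  (≤ bound)
a_3 = 3: 88/7  (≤ bound)
a_4 = 1: 113/9  (≤ bound)
a_5 = 1: 201/16  (≤ bound)
a_6 = 1: 314/25  (≤ bound)
a_7 = 2: 829/66  (> 38, stop)

314/25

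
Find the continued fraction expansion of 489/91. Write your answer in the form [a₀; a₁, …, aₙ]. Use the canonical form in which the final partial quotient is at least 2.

[5; 2, 1, 2, 11]

Repeatedly divide and take the remainder:
489 = 5·91 + 34, so a_0 = 5
91 = 2·34 + 23, so a_1 = 2
34 = 1·23 + 11, so a_2 = 1
23 = 2·11 + 1, so a_3 = 2
11 = 11·1 + 0, so a_4 = 11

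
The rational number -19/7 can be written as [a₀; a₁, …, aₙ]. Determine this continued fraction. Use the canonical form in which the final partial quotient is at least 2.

[-3; 3, 2]

⌊-19/7⌋ = -3, remainder 2
⌊7/2⌋ = 3, remainder 1
⌊2/1⌋ = 2, remainder 0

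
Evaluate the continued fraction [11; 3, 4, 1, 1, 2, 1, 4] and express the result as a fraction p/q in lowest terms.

Starting at the tail and folding back:
Start with 4.
1 + 1/(4/1) = 1 + 1/4 = 5/4
2 + 1/(5/4) = 2 + 4/5 = 14/5
1 + 1/(14/5) = 1 + 5/14 = 19/14
1 + 1/(19/14) = 1 + 14/19 = 33/19
4 + 1/(33/19) = 4 + 19/33 = 151/33
3 + 1/(151/33) = 3 + 33/151 = 486/151
11 + 1/(486/151) = 11 + 151/486 = 5497/486

5497/486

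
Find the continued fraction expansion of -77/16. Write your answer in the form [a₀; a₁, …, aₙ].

Run the Euclidean algorithm, recording each quotient:
-77 ÷ 16 → quotient -5, remainder 3
16 ÷ 3 → quotient 5, remainder 1
3 ÷ 1 → quotient 3, remainder 0

[-5; 5, 3]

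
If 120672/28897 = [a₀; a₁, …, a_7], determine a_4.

6

⌊120672/28897⌋ = 4, remainder 5084
⌊28897/5084⌋ = 5, remainder 3477
⌊5084/3477⌋ = 1, remainder 1607
⌊3477/1607⌋ = 2, remainder 263
⌊1607/263⌋ = 6, remainder 29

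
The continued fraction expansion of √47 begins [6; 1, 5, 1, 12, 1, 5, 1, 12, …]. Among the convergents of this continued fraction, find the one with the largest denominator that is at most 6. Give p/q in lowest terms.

41/6

List convergents until the denominator exceeds the bound:
a_0 = 6: 6/1  (≤ bound)
a_1 = 1: 7/1  (≤ bound)
a_2 = 5: 41/6  (≤ bound)
a_3 = 1: 48/7  (> 6, stop)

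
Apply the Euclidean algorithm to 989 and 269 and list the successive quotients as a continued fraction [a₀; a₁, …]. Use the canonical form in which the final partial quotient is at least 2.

Apply division with remainder until the remainder is 0:
989 ÷ 269 → quotient 3, remainder 182
269 ÷ 182 → quotient 1, remainder 87
182 ÷ 87 → quotient 2, remainder 8
87 ÷ 8 → quotient 10, remainder 7
8 ÷ 7 → quotient 1, remainder 1
7 ÷ 1 → quotient 7, remainder 0

[3; 1, 2, 10, 1, 7]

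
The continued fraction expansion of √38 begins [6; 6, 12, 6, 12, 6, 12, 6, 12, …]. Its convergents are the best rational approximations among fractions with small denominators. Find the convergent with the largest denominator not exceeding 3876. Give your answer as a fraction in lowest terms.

List convergents until the denominator exceeds the bound:
a_0 = 6: 6/1  (≤ bound)
a_1 = 6: 37/6  (≤ bound)
a_2 = 12: 450/73  (≤ bound)
a_3 = 6: 2737/444  (≤ bound)
a_4 = 12: 33294/5401  (> 3876, stop)

2737/444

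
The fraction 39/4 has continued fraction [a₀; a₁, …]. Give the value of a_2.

Apply division with remainder until the remainder is 0:
39 ÷ 4 → quotient 9, remainder 3
4 ÷ 3 → quotient 1, remainder 1
3 ÷ 1 → quotient 3, remainder 0

3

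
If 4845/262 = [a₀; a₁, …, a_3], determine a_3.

4

Run the Euclidean algorithm, recording each quotient:
⌊4845/262⌋ = 18, remainder 129
⌊262/129⌋ = 2, remainder 4
⌊129/4⌋ = 32, remainder 1
⌊4/1⌋ = 4, remainder 0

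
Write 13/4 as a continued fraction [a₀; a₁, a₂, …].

[3; 4]

Apply division with remainder until the remainder is 0:
⌊13/4⌋ = 3, remainder 1
⌊4/1⌋ = 4, remainder 0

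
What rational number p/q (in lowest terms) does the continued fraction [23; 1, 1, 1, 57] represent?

Use the convergent recurrence hₖ = aₖ·hₖ₋₁ + hₖ₋₂ (and likewise for the denominators kₖ):
a_0 = 23: 23/1
a_1 = 1: 24/1
a_2 = 1: 47/2
a_3 = 1: 71/3
a_4 = 57: 4094/173

4094/173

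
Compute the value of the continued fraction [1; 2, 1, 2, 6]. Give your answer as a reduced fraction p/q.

Use the convergent recurrence hₖ = aₖ·hₖ₋₁ + hₖ₋₂ (and likewise for the denominators kₖ):
a_0 = 1: 1/1
a_1 = 2: 3/2
a_2 = 1: 4/3
a_3 = 2: 11/8
a_4 = 6: 70/51

70/51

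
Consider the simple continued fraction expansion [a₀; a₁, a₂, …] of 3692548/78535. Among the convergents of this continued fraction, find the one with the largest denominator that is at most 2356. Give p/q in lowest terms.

110539/2351

a_0 = 47: 47/1  (≤ bound)
a_1 = 55: 2586/55  (≤ bound)
a_2 = 1: 2633/56  (≤ bound)
a_3 = 41: 110539/2351  (≤ bound)
a_4 = 1: 113172/2407  (> 2356, stop)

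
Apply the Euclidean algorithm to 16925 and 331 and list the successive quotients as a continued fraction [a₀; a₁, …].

[51; 7, 1, 1, 10, 2]

16925 = 51·331 + 44, so a_0 = 51
331 = 7·44 + 23, so a_1 = 7
44 = 1·23 + 21, so a_2 = 1
23 = 1·21 + 2, so a_3 = 1
21 = 10·2 + 1, so a_4 = 10
2 = 2·1 + 0, so a_5 = 2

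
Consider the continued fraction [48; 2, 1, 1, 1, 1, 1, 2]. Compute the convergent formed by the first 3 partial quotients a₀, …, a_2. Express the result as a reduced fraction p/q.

a_0 = 48: 48/1
a_1 = 2: 97/2
a_2 = 1: 145/3

145/3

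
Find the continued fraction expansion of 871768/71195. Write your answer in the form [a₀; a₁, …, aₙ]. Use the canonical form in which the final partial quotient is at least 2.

Apply division with remainder until the remainder is 0:
871768 = 12·71195 + 17428, so a_0 = 12
71195 = 4·17428 + 1483, so a_1 = 4
17428 = 11·1483 + 1115, so a_2 = 11
1483 = 1·1115 + 368, so a_3 = 1
1115 = 3·368 + 11, so a_4 = 3
368 = 33·11 + 5, so a_5 = 33
11 = 2·5 + 1, so a_6 = 2
5 = 5·1 + 0, so a_7 = 5

[12; 4, 11, 1, 3, 33, 2, 5]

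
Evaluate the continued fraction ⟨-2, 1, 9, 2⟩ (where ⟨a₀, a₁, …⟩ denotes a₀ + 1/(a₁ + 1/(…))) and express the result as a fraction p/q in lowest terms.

Start with 2.
9 + 1/(2/1) = 9 + 1/2 = 19/2
1 + 1/(19/2) = 1 + 2/19 = 21/19
-2 + 1/(21/19) = -2 + 19/21 = -23/21

-23/21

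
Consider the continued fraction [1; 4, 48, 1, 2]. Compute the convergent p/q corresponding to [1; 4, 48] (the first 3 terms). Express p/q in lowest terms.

Start with 48.
4 + 1/(48/1) = 4 + 1/48 = 193/48
1 + 1/(193/48) = 1 + 48/193 = 241/193

241/193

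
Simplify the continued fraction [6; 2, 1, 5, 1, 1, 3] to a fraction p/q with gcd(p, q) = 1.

832/131

Start with 3.
1 + 1/(3/1) = 1 + 1/3 = 4/3
1 + 1/(4/3) = 1 + 3/4 = 7/4
5 + 1/(7/4) = 5 + 4/7 = 39/7
1 + 1/(39/7) = 1 + 7/39 = 46/39
2 + 1/(46/39) = 2 + 39/46 = 131/46
6 + 1/(131/46) = 6 + 46/131 = 832/131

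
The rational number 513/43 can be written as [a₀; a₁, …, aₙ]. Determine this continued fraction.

[11; 1, 13, 3]

Repeatedly divide and take the remainder:
513 ÷ 43 → quotient 11, remainder 40
43 ÷ 40 → quotient 1, remainder 3
40 ÷ 3 → quotient 13, remainder 1
3 ÷ 1 → quotient 3, remainder 0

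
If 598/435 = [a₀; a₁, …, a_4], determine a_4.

54

Repeatedly divide and take the remainder:
598 ÷ 435 → quotient 1, remainder 163
435 ÷ 163 → quotient 2, remainder 109
163 ÷ 109 → quotient 1, remainder 54
109 ÷ 54 → quotient 2, remainder 1
54 ÷ 1 → quotient 54, remainder 0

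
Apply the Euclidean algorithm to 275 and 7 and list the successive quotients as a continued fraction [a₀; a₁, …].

[39; 3, 2]

Apply division with remainder until the remainder is 0:
275 = 39·7 + 2, so a_0 = 39
7 = 3·2 + 1, so a_1 = 3
2 = 2·1 + 0, so a_2 = 2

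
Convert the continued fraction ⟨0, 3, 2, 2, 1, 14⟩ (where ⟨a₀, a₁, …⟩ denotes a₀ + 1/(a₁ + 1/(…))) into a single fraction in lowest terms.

103/353

a_0 = 0: 0/1
a_1 = 3: 1/3
a_2 = 2: 2/7
a_3 = 2: 5/17
a_4 = 1: 7/24
a_5 = 14: 103/353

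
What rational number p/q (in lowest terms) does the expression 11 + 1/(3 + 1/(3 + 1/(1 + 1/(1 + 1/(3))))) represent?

a_0 = 11: 11/1
a_1 = 3: 34/3
a_2 = 3: 113/10
a_3 = 1: 147/13
a_4 = 1: 260/23
a_5 = 3: 927/82

927/82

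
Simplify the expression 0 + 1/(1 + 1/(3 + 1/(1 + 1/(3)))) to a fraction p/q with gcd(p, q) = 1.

15/19

Start with 3.
1 + 1/(3/1) = 1 + 1/3 = 4/3
3 + 1/(4/3) = 3 + 3/4 = 15/4
1 + 1/(15/4) = 1 + 4/15 = 19/15
0 + 1/(19/15) = 0 + 15/19 = 15/19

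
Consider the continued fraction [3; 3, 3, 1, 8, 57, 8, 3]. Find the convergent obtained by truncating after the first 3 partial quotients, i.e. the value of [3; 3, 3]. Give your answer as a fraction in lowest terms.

Use the convergent recurrence hₖ = aₖ·hₖ₋₁ + hₖ₋₂ (and likewise for the denominators kₖ):
a_0 = 3: 3/1
a_1 = 3: 10/3
a_2 = 3: 33/10

33/10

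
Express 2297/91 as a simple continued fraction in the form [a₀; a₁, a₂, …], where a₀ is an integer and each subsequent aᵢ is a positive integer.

Repeatedly divide and take the remainder:
2297 ÷ 91 → quotient 25, remainder 22
91 ÷ 22 → quotient 4, remainder 3
22 ÷ 3 → quotient 7, remainder 1
3 ÷ 1 → quotient 3, remainder 0

[25; 4, 7, 3]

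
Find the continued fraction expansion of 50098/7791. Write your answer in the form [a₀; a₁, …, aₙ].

[6; 2, 3, 11, 1, 17, 5]

50098 ÷ 7791 → quotient 6, remainder 3352
7791 ÷ 3352 → quotient 2, remainder 1087
3352 ÷ 1087 → quotient 3, remainder 91
1087 ÷ 91 → quotient 11, remainder 86
91 ÷ 86 → quotient 1, remainder 5
86 ÷ 5 → quotient 17, remainder 1
5 ÷ 1 → quotient 5, remainder 0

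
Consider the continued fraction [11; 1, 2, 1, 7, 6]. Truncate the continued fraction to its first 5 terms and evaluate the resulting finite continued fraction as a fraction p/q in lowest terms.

Use the convergent recurrence hₖ = aₖ·hₖ₋₁ + hₖ₋₂ (and likewise for the denominators kₖ):
a_0 = 11: 11/1
a_1 = 1: 12/1
a_2 = 2: 35/3
a_3 = 1: 47/4
a_4 = 7: 364/31

364/31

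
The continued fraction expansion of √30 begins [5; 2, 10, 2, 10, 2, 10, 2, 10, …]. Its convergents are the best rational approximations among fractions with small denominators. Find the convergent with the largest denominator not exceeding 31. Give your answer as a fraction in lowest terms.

115/21

a_0 = 5: 5/1  (≤ bound)
a_1 = 2: 11/2  (≤ bound)
a_2 = 10: 115/21  (≤ bound)
a_3 = 2: 241/44  (> 31, stop)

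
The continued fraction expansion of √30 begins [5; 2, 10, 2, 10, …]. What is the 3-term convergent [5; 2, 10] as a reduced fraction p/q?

115/21

Start with 10.
2 + 1/(10/1) = 2 + 1/10 = 21/10
5 + 1/(21/10) = 5 + 10/21 = 115/21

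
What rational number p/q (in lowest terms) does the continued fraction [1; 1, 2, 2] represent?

12/7

Start with 2.
2 + 1/(2/1) = 2 + 1/2 = 5/2
1 + 1/(5/2) = 1 + 2/5 = 7/5
1 + 1/(7/5) = 1 + 5/7 = 12/7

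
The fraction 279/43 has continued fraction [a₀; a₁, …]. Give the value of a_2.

Repeatedly divide and take the remainder:
279 = 6·43 + 21, so a_0 = 6
43 = 2·21 + 1, so a_1 = 2
21 = 21·1 + 0, so a_2 = 21

21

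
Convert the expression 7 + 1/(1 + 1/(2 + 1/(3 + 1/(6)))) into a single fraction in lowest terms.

a_0 = 7: 7/1
a_1 = 1: 8/1
a_2 = 2: 23/3
a_3 = 3: 77/10
a_4 = 6: 485/63

485/63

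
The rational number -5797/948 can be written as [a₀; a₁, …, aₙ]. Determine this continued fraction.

-5797 = -7·948 + 839, so a_0 = -7
948 = 1·839 + 109, so a_1 = 1
839 = 7·109 + 76, so a_2 = 7
109 = 1·76 + 33, so a_3 = 1
76 = 2·33 + 10, so a_4 = 2
33 = 3·10 + 3, so a_5 = 3
10 = 3·3 + 1, so a_6 = 3
3 = 3·1 + 0, so a_7 = 3

[-7; 1, 7, 1, 2, 3, 3, 3]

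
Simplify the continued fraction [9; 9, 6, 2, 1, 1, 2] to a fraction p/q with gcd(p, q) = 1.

Use the convergent recurrence hₖ = aₖ·hₖ₋₁ + hₖ₋₂ (and likewise for the denominators kₖ):
a_0 = 9: 9/1
a_1 = 9: 82/9
a_2 = 6: 501/55
a_3 = 2: 1084/119
a_4 = 1: 1585/174
a_5 = 1: 2669/293
a_6 = 2: 6923/760

6923/760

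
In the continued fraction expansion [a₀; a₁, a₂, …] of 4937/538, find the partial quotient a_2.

4937 = 9·538 + 95, so a_0 = 9
538 = 5·95 + 63, so a_1 = 5
95 = 1·63 + 32, so a_2 = 1

1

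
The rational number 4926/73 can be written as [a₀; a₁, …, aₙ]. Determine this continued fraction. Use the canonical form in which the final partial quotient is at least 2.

4926 = 67·73 + 35, so a_0 = 67
73 = 2·35 + 3, so a_1 = 2
35 = 11·3 + 2, so a_2 = 11
3 = 1·2 + 1, so a_3 = 1
2 = 2·1 + 0, so a_4 = 2

[67; 2, 11, 1, 2]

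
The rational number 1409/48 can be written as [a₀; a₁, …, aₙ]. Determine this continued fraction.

Repeatedly divide and take the remainder:
1409 ÷ 48 → quotient 29, remainder 17
48 ÷ 17 → quotient 2, remainder 14
17 ÷ 14 → quotient 1, remainder 3
14 ÷ 3 → quotient 4, remainder 2
3 ÷ 2 → quotient 1, remainder 1
2 ÷ 1 → quotient 2, remainder 0

[29; 2, 1, 4, 1, 2]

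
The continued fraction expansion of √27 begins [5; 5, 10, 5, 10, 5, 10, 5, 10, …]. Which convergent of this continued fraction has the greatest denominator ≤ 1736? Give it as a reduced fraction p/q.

List convergents until the denominator exceeds the bound:
a_0 = 5: 5/1  (≤ bound)
a_1 = 5: 26/5  (≤ bound)
a_2 = 10: 265/51  (≤ bound)
a_3 = 5: 1351/260  (≤ bound)
a_4 = 10: 13775/2651  (> 1736, stop)

1351/260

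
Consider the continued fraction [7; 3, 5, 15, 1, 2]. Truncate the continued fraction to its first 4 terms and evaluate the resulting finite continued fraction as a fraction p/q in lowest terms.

1777/243

Collapse the nested fraction from the inside out:
Start with 15.
5 + 1/(15/1) = 5 + 1/15 = 76/15
3 + 1/(76/15) = 3 + 15/76 = 243/76
7 + 1/(243/76) = 7 + 76/243 = 1777/243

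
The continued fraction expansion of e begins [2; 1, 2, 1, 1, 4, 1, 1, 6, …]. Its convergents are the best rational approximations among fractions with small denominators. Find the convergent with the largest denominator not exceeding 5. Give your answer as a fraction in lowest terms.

11/4

List convergents until the denominator exceeds the bound:
a_0 = 2: 2/1  (≤ bound)
a_1 = 1: 3/1  (≤ bound)
a_2 = 2: 8/3  (≤ bound)
a_3 = 1: 11/4  (≤ bound)
a_4 = 1: 19/7  (> 5, stop)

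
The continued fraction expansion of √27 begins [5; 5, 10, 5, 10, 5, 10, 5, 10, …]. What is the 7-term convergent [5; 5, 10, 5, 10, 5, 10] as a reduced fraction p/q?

Compute successive convergents:
a_0 = 5: 5/1
a_1 = 5: 26/5
a_2 = 10: 265/51
a_3 = 5: 1351/260
a_4 = 10: 13775/2651
a_5 = 5: 70226/13515
a_6 = 10: 716035/137801

716035/137801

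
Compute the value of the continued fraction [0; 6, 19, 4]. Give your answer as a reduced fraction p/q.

77/466

Start with 4.
19 + 1/(4/1) = 19 + 1/4 = 77/4
6 + 1/(77/4) = 6 + 4/77 = 466/77
0 + 1/(466/77) = 0 + 77/466 = 77/466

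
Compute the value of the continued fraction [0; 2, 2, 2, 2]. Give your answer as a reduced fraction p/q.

12/29

a_0 = 0: 0/1
a_1 = 2: 1/2
a_2 = 2: 2/5
a_3 = 2: 5/12
a_4 = 2: 12/29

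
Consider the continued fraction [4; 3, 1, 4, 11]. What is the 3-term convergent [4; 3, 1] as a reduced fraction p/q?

17/4

Collapse the nested fraction from the inside out:
Start with 1.
3 + 1/(1/1) = 3 + 1/1 = 4/1
4 + 1/(4/1) = 4 + 1/4 = 17/4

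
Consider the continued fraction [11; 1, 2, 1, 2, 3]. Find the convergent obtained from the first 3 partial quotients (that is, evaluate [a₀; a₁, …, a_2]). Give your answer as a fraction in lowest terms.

Collapse the nested fraction from the inside out:
Start with 2.
1 + 1/(2/1) = 1 + 1/2 = 3/2
11 + 1/(3/2) = 11 + 2/3 = 35/3

35/3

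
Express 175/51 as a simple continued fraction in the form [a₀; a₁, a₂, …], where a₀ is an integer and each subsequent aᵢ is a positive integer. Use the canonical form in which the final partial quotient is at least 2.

⌊175/51⌋ = 3, remainder 22
⌊51/22⌋ = 2, remainder 7
⌊22/7⌋ = 3, remainder 1
⌊7/1⌋ = 7, remainder 0

[3; 2, 3, 7]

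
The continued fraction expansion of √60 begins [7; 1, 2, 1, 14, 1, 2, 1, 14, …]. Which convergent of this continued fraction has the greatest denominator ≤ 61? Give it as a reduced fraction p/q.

457/59

a_0 = 7: 7/1  (≤ bound)
a_1 = 1: 8/1  (≤ bound)
a_2 = 2: 23/3  (≤ bound)
a_3 = 1: 31/4  (≤ bound)
a_4 = 14: 457/59  (≤ bound)
a_5 = 1: 488/63  (> 61, stop)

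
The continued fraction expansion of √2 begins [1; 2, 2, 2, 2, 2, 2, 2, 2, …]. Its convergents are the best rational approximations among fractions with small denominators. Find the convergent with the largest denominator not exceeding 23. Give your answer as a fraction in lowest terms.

17/12

List convergents until the denominator exceeds the bound:
a_0 = 1: 1/1  (≤ bound)
a_1 = 2: 3/2  (≤ bound)
a_2 = 2: 7/5  (≤ bound)
a_3 = 2: 17/12  (≤ bound)
a_4 = 2: 41/29  (> 23, stop)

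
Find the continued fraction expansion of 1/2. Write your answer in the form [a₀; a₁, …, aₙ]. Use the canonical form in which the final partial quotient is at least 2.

Repeatedly divide and take the remainder:
1 ÷ 2 → quotient 0, remainder 1
2 ÷ 1 → quotient 2, remainder 0

[0; 2]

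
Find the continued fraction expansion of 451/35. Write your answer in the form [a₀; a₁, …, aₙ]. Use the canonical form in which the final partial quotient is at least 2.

451 ÷ 35 → quotient 12, remainder 31
35 ÷ 31 → quotient 1, remainder 4
31 ÷ 4 → quotient 7, remainder 3
4 ÷ 3 → quotient 1, remainder 1
3 ÷ 1 → quotient 3, remainder 0

[12; 1, 7, 1, 3]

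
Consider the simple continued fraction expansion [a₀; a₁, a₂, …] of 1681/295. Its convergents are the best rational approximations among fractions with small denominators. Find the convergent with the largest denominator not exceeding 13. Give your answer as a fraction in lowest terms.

57/10

a_0 = 5: 5/1  (≤ bound)
a_1 = 1: 6/1  (≤ bound)
a_2 = 2: 17/3  (≤ bound)
a_3 = 3: 57/10  (≤ bound)
a_4 = 5: 302/53  (> 13, stop)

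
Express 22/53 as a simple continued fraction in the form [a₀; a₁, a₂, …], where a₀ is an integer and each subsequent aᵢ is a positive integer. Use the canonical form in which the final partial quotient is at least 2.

22 ÷ 53 → quotient 0, remainder 22
53 ÷ 22 → quotient 2, remainder 9
22 ÷ 9 → quotient 2, remainder 4
9 ÷ 4 → quotient 2, remainder 1
4 ÷ 1 → quotient 4, remainder 0

[0; 2, 2, 2, 4]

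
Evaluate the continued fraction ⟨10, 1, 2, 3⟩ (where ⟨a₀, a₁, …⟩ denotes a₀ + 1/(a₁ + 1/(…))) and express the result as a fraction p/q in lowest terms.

107/10

a_0 = 10: 10/1
a_1 = 1: 11/1
a_2 = 2: 32/3
a_3 = 3: 107/10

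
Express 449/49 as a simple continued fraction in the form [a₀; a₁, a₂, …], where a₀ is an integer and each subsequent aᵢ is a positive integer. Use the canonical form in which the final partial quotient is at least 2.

449 ÷ 49 → quotient 9, remainder 8
49 ÷ 8 → quotient 6, remainder 1
8 ÷ 1 → quotient 8, remainder 0

[9; 6, 8]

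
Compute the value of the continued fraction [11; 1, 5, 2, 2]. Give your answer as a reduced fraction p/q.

379/32

Start with 2.
2 + 1/(2/1) = 2 + 1/2 = 5/2
5 + 1/(5/2) = 5 + 2/5 = 27/5
1 + 1/(27/5) = 1 + 5/27 = 32/27
11 + 1/(32/27) = 11 + 27/32 = 379/32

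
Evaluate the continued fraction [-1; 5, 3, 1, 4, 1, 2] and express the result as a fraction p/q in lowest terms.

-277/342

Build up convergents one term at a time:
a_0 = -1: -1/1
a_1 = 5: -4/5
a_2 = 3: -13/16
a_3 = 1: -17/21
a_4 = 4: -81/100
a_5 = 1: -98/121
a_6 = 2: -277/342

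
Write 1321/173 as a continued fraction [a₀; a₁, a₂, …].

Run the Euclidean algorithm, recording each quotient:
1321 ÷ 173 → quotient 7, remainder 110
173 ÷ 110 → quotient 1, remainder 63
110 ÷ 63 → quotient 1, remainder 47
63 ÷ 47 → quotient 1, remainder 16
47 ÷ 16 → quotient 2, remainder 15
16 ÷ 15 → quotient 1, remainder 1
15 ÷ 1 → quotient 15, remainder 0

[7; 1, 1, 1, 2, 1, 15]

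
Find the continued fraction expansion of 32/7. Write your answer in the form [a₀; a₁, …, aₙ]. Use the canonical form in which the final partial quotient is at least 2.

32 = 4·7 + 4, so a_0 = 4
7 = 1·4 + 3, so a_1 = 1
4 = 1·3 + 1, so a_2 = 1
3 = 3·1 + 0, so a_3 = 3

[4; 1, 1, 3]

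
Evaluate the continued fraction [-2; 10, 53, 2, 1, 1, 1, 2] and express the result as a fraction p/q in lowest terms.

-21341/11231

Start with 2.
1 + 1/(2/1) = 1 + 1/2 = 3/2
1 + 1/(3/2) = 1 + 2/3 = 5/3
1 + 1/(5/3) = 1 + 3/5 = 8/5
2 + 1/(8/5) = 2 + 5/8 = 21/8
53 + 1/(21/8) = 53 + 8/21 = 1121/21
10 + 1/(1121/21) = 10 + 21/1121 = 11231/1121
-2 + 1/(11231/1121) = -2 + 1121/11231 = -21341/11231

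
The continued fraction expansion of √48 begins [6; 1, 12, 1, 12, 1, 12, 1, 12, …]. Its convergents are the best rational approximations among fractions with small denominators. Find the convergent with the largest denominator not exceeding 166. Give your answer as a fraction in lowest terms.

97/14

List convergents until the denominator exceeds the bound:
a_0 = 6: 6/1  (≤ bound)
a_1 = 1: 7/1  (≤ bound)
a_2 = 12: 90/13  (≤ bound)
a_3 = 1: 97/14  (≤ bound)
a_4 = 12: 1254/181  (> 166, stop)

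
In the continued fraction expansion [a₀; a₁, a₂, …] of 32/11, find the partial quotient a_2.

10

Apply division with remainder until the remainder is 0:
⌊32/11⌋ = 2, remainder 10
⌊11/10⌋ = 1, remainder 1
⌊10/1⌋ = 10, remainder 0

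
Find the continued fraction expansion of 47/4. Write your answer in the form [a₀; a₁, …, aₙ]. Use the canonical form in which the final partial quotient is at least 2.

[11; 1, 3]

47 = 11·4 + 3, so a_0 = 11
4 = 1·3 + 1, so a_1 = 1
3 = 3·1 + 0, so a_2 = 3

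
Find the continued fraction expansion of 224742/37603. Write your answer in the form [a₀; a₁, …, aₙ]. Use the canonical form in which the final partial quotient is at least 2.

224742 ÷ 37603 → quotient 5, remainder 36727
37603 ÷ 36727 → quotient 1, remainder 876
36727 ÷ 876 → quotient 41, remainder 811
876 ÷ 811 → quotient 1, remainder 65
811 ÷ 65 → quotient 12, remainder 31
65 ÷ 31 → quotient 2, remainder 3
31 ÷ 3 → quotient 10, remainder 1
3 ÷ 1 → quotient 3, remainder 0

[5; 1, 41, 1, 12, 2, 10, 3]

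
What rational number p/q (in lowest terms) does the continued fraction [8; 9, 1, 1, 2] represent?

Start with 2.
1 + 1/(2/1) = 1 + 1/2 = 3/2
1 + 1/(3/2) = 1 + 2/3 = 5/3
9 + 1/(5/3) = 9 + 3/5 = 48/5
8 + 1/(48/5) = 8 + 5/48 = 389/48

389/48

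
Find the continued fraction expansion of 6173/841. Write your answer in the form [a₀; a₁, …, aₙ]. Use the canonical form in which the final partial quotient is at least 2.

6173 ÷ 841 → quotient 7, remainder 286
841 ÷ 286 → quotient 2, remainder 269
286 ÷ 269 → quotient 1, remainder 17
269 ÷ 17 → quotient 15, remainder 14
17 ÷ 14 → quotient 1, remainder 3
14 ÷ 3 → quotient 4, remainder 2
3 ÷ 2 → quotient 1, remainder 1
2 ÷ 1 → quotient 2, remainder 0

[7; 2, 1, 15, 1, 4, 1, 2]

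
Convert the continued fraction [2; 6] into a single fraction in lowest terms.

13/6

Starting at the tail and folding back:
Start with 6.
2 + 1/(6/1) = 2 + 1/6 = 13/6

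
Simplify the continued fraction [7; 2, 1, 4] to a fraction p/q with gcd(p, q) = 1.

103/14

Use the convergent recurrence hₖ = aₖ·hₖ₋₁ + hₖ₋₂ (and likewise for the denominators kₖ):
a_0 = 7: 7/1
a_1 = 2: 15/2
a_2 = 1: 22/3
a_3 = 4: 103/14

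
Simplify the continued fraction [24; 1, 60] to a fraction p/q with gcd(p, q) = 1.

a_0 = 24: 24/1
a_1 = 1: 25/1
a_2 = 60: 1524/61

1524/61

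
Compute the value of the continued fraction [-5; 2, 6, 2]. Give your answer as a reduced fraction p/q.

Start with 2.
6 + 1/(2/1) = 6 + 1/2 = 13/2
2 + 1/(13/2) = 2 + 2/13 = 28/13
-5 + 1/(28/13) = -5 + 13/28 = -127/28

-127/28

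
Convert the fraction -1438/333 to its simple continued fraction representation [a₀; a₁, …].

Apply division with remainder until the remainder is 0:
⌊-1438/333⌋ = -5, remainder 227
⌊333/227⌋ = 1, remainder 106
⌊227/106⌋ = 2, remainder 15
⌊106/15⌋ = 7, remainder 1
⌊15/1⌋ = 15, remainder 0

[-5; 1, 2, 7, 15]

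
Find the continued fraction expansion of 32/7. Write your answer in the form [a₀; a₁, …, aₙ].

[4; 1, 1, 3]

Apply division with remainder until the remainder is 0:
⌊32/7⌋ = 4, remainder 4
⌊7/4⌋ = 1, remainder 3
⌊4/3⌋ = 1, remainder 1
⌊3/1⌋ = 3, remainder 0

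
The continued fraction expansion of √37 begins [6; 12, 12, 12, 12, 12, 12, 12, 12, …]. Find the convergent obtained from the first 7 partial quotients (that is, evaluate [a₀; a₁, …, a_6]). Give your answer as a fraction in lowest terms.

18798954/3090529

Start with 12.
12 + 1/(12/1) = 12 + 1/12 = 145/12
12 + 1/(145/12) = 12 + 12/145 = 1752/145
12 + 1/(1752/145) = 12 + 145/1752 = 21169/1752
12 + 1/(21169/1752) = 12 + 1752/21169 = 255780/21169
12 + 1/(255780/21169) = 12 + 21169/255780 = 3090529/255780
6 + 1/(3090529/255780) = 6 + 255780/3090529 = 18798954/3090529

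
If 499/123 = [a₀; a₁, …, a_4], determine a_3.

⌊499/123⌋ = 4, remainder 7
⌊123/7⌋ = 17, remainder 4
⌊7/4⌋ = 1, remainder 3
⌊4/3⌋ = 1, remainder 1

1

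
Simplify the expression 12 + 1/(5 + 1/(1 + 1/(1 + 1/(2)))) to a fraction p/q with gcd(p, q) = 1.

Collapse the nested fraction from the inside out:
Start with 2.
1 + 1/(2/1) = 1 + 1/2 = 3/2
1 + 1/(3/2) = 1 + 2/3 = 5/3
5 + 1/(5/3) = 5 + 3/5 = 28/5
12 + 1/(28/5) = 12 + 5/28 = 341/28

341/28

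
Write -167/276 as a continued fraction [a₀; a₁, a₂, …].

[-1; 2, 1, 1, 7, 3, 2]

Run the Euclidean algorithm, recording each quotient:
-167 = -1·276 + 109, so a_0 = -1
276 = 2·109 + 58, so a_1 = 2
109 = 1·58 + 51, so a_2 = 1
58 = 1·51 + 7, so a_3 = 1
51 = 7·7 + 2, so a_4 = 7
7 = 3·2 + 1, so a_5 = 3
2 = 2·1 + 0, so a_6 = 2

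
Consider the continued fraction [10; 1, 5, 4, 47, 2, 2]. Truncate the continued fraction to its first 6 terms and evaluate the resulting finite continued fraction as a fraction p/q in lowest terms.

a_0 = 10: 10/1
a_1 = 1: 11/1
a_2 = 5: 65/6
a_3 = 4: 271/25
a_4 = 47: 12802/1181
a_5 = 2: 25875/2387

25875/2387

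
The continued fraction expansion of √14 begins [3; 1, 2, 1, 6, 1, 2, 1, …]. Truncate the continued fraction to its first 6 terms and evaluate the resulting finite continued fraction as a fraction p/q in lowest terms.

Build up convergents one term at a time:
a_0 = 3: 3/1
a_1 = 1: 4/1
a_2 = 2: 11/3
a_3 = 1: 15/4
a_4 = 6: 101/27
a_5 = 1: 116/31

116/31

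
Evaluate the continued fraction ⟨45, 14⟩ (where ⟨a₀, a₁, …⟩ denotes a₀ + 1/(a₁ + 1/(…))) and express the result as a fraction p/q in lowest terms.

631/14

Build up convergents one term at a time:
a_0 = 45: 45/1
a_1 = 14: 631/14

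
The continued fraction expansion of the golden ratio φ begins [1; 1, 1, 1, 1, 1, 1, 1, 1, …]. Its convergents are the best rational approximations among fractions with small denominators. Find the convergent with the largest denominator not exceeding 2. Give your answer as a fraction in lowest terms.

3/2

a_0 = 1: 1/1  (≤ bound)
a_1 = 1: 2/1  (≤ bound)
a_2 = 1: 3/2  (≤ bound)
a_3 = 1: 5/3  (> 2, stop)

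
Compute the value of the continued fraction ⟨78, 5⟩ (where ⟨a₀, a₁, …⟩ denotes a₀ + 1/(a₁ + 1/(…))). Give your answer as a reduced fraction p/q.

Start with 5.
78 + 1/(5/1) = 78 + 1/5 = 391/5

391/5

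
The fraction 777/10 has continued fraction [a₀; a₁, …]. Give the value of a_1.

777 = 77·10 + 7, so a_0 = 77
10 = 1·7 + 3, so a_1 = 1

1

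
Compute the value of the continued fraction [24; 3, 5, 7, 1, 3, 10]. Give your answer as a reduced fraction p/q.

126695/5211

a_0 = 24: 24/1
a_1 = 3: 73/3
a_2 = 5: 389/16
a_3 = 7: 2796/115
a_4 = 1: 3185/131
a_5 = 3: 12351/508
a_6 = 10: 126695/5211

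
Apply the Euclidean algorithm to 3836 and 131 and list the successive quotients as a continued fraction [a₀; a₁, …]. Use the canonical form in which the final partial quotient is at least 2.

⌊3836/131⌋ = 29, remainder 37
⌊131/37⌋ = 3, remainder 20
⌊37/20⌋ = 1, remainder 17
⌊20/17⌋ = 1, remainder 3
⌊17/3⌋ = 5, remainder 2
⌊3/2⌋ = 1, remainder 1
⌊2/1⌋ = 2, remainder 0

[29; 3, 1, 1, 5, 1, 2]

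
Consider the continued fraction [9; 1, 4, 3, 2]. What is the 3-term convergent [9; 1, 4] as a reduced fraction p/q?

a_0 = 9: 9/1
a_1 = 1: 10/1
a_2 = 4: 49/5

49/5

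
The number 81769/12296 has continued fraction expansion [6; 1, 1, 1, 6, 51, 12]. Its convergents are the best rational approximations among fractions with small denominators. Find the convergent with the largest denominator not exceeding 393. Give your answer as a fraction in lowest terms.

a_0 = 6: 6/1  (≤ bound)
a_1 = 1: 7/1  (≤ bound)
a_2 = 1: 13/2  (≤ bound)
a_3 = 1: 20/3  (≤ bound)
a_4 = 6: 133/20  (≤ bound)
a_5 = 51: 6803/1023  (> 393, stop)

133/20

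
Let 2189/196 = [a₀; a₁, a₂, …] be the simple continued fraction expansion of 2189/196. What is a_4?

Run the Euclidean algorithm, recording each quotient:
2189 = 11·196 + 33, so a_0 = 11
196 = 5·33 + 31, so a_1 = 5
33 = 1·31 + 2, so a_2 = 1
31 = 15·2 + 1, so a_3 = 15
2 = 2·1 + 0, so a_4 = 2

2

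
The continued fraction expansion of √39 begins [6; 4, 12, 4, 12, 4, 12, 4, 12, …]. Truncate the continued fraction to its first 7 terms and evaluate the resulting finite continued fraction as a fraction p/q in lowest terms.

Collapse the nested fraction from the inside out:
Start with 12.
4 + 1/(12/1) = 4 + 1/12 = 49/12
12 + 1/(49/12) = 12 + 12/49 = 600/49
4 + 1/(600/49) = 4 + 49/600 = 2449/600
12 + 1/(2449/600) = 12 + 600/2449 = 29988/2449
4 + 1/(29988/2449) = 4 + 2449/29988 = 122401/29988
6 + 1/(122401/29988) = 6 + 29988/122401 = 764394/122401

764394/122401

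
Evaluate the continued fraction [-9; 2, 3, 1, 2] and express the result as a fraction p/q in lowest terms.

-214/25

Start with 2.
1 + 1/(2/1) = 1 + 1/2 = 3/2
3 + 1/(3/2) = 3 + 2/3 = 11/3
2 + 1/(11/3) = 2 + 3/11 = 25/11
-9 + 1/(25/11) = -9 + 11/25 = -214/25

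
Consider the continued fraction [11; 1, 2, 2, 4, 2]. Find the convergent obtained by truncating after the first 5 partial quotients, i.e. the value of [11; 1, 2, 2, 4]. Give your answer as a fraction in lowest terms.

a_0 = 11: 11/1
a_1 = 1: 12/1
a_2 = 2: 35/3
a_3 = 2: 82/7
a_4 = 4: 363/31

363/31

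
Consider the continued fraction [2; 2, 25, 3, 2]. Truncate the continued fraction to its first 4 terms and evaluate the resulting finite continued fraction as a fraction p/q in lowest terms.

386/155

Use the convergent recurrence hₖ = aₖ·hₖ₋₁ + hₖ₋₂ (and likewise for the denominators kₖ):
a_0 = 2: 2/1
a_1 = 2: 5/2
a_2 = 25: 127/51
a_3 = 3: 386/155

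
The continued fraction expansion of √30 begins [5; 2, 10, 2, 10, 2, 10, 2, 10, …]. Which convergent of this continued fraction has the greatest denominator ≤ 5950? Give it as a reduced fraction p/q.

a_0 = 5: 5/1  (≤ bound)
a_1 = 2: 11/2  (≤ bound)
a_2 = 10: 115/21  (≤ bound)
a_3 = 2: 241/44  (≤ bound)
a_4 = 10: 2525/461  (≤ bound)
a_5 = 2: 5291/966  (≤ bound)
a_6 = 10: 55435/10121  (> 5950, stop)

5291/966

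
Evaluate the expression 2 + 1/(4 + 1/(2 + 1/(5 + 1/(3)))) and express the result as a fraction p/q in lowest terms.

Starting at the tail and folding back:
Start with 3.
5 + 1/(3/1) = 5 + 1/3 = 16/3
2 + 1/(16/3) = 2 + 3/16 = 35/16
4 + 1/(35/16) = 4 + 16/35 = 156/35
2 + 1/(156/35) = 2 + 35/156 = 347/156

347/156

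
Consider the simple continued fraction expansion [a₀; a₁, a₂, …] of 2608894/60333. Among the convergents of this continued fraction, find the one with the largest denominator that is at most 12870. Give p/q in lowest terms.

83413/1929

a_0 = 43: 43/1  (≤ bound)
a_1 = 4: 173/4  (≤ bound)
a_2 = 7: 1254/29  (≤ bound)
a_3 = 5: 6443/149  (≤ bound)
a_4 = 1: 7697/178  (≤ bound)
a_5 = 10: 83413/1929  (≤ bound)
a_6 = 10: 841827/19468  (> 12870, stop)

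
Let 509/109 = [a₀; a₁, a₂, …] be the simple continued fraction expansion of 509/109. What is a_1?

⌊509/109⌋ = 4, remainder 73
⌊109/73⌋ = 1, remainder 36

1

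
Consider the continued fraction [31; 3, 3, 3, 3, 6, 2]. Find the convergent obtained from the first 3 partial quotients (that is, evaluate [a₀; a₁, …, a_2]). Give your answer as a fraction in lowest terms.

a_0 = 31: 31/1
a_1 = 3: 94/3
a_2 = 3: 313/10

313/10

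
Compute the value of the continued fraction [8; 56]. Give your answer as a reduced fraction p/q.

449/56

a_0 = 8: 8/1
a_1 = 56: 449/56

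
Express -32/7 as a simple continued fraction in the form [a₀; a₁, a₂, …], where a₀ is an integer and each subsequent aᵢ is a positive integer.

⌊-32/7⌋ = -5, remainder 3
⌊7/3⌋ = 2, remainder 1
⌊3/1⌋ = 3, remainder 0

[-5; 2, 3]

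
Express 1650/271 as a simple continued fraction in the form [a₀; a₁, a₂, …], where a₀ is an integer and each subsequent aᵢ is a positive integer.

[6; 11, 3, 2, 3]

⌊1650/271⌋ = 6, remainder 24
⌊271/24⌋ = 11, remainder 7
⌊24/7⌋ = 3, remainder 3
⌊7/3⌋ = 2, remainder 1
⌊3/1⌋ = 3, remainder 0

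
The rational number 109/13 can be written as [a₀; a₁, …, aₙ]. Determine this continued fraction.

Repeatedly divide and take the remainder:
⌊109/13⌋ = 8, remainder 5
⌊13/5⌋ = 2, remainder 3
⌊5/3⌋ = 1, remainder 2
⌊3/2⌋ = 1, remainder 1
⌊2/1⌋ = 2, remainder 0

[8; 2, 1, 1, 2]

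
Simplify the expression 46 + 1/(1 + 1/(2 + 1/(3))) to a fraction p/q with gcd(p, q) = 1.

467/10

Compute successive convergents:
a_0 = 46: 46/1
a_1 = 1: 47/1
a_2 = 2: 140/3
a_3 = 3: 467/10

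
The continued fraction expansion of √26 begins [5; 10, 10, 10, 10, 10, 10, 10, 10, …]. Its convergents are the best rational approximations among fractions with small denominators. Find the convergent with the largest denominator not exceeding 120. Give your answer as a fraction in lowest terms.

a_0 = 5: 5/1  (≤ bound)
a_1 = 10: 51/10  (≤ bound)
a_2 = 10: 515/101  (≤ bound)
a_3 = 10: 5201/1020  (> 120, stop)

515/101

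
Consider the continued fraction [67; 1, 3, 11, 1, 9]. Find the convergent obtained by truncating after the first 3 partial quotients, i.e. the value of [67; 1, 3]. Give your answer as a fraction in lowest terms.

271/4

Start with 3.
1 + 1/(3/1) = 1 + 1/3 = 4/3
67 + 1/(4/3) = 67 + 3/4 = 271/4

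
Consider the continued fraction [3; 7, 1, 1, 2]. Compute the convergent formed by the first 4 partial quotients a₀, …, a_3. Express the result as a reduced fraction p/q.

Use the convergent recurrence hₖ = aₖ·hₖ₋₁ + hₖ₋₂ (and likewise for the denominators kₖ):
a_0 = 3: 3/1
a_1 = 7: 22/7
a_2 = 1: 25/8
a_3 = 1: 47/15

47/15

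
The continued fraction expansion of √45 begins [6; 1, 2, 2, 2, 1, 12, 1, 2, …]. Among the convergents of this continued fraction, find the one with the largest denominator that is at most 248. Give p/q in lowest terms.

a_0 = 6: 6/1  (≤ bound)
a_1 = 1: 7/1  (≤ bound)
a_2 = 2: 20/3  (≤ bound)
a_3 = 2: 47/7  (≤ bound)
a_4 = 2: 114/17  (≤ bound)
a_5 = 1: 161/24  (≤ bound)
a_6 = 12: 2046/305  (> 248, stop)

161/24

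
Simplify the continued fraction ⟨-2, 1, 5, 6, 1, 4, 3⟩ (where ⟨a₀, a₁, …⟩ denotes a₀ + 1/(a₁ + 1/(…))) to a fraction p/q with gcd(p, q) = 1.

-779/670

a_0 = -2: -2/1
a_1 = 1: -1/1
a_2 = 5: -7/6
a_3 = 6: -43/37
a_4 = 1: -50/43
a_5 = 4: -243/209
a_6 = 3: -779/670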